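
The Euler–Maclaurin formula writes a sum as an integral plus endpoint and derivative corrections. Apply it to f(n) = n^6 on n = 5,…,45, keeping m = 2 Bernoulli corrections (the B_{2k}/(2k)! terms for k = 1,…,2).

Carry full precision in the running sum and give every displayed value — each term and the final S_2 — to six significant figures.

S_2 ≈ 5.76255e+10

The integral term ∫_5^45 x^6 dx = 5.33813e+10.
Boundary: ½(f(5) + f(45)) = ½(15625.0 + 8.30377e+09) = 4.15189e+09.
So far: 5.75332e+10.
Correction k=1: B_{2}/2! · (f^{(1)}(45) − f^{(1)}(5)) = 1/12 · (1.10717e+09 − 18750.0) = 9.22625e+07.
After k=1: 5.76255e+10.
Correction k=2: B_{4}/4! · (f^{(3)}(45) − f^{(3)}(5)) = −1/720 · (1.09350e+07 − 15000.0) = -15166.7.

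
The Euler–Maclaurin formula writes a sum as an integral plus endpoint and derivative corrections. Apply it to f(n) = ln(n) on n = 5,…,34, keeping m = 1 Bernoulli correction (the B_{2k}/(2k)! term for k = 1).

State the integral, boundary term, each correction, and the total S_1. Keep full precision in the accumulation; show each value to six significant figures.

S_1 ≈ 85.4028

∫_5^34 ln(x) dx evaluates to 82.8491.
Endpoint term: (f(5) + f(34))/2 = (1.60944 + 3.52636)/2 = 2.56790.
Running total after boundary: 85.4170.
k=1: B_{2}/(2)! × [f^{(1)}(34) − f^{(1)}(5)] = 1/12 × (0.0294118 − 0.200000) = -0.0142157.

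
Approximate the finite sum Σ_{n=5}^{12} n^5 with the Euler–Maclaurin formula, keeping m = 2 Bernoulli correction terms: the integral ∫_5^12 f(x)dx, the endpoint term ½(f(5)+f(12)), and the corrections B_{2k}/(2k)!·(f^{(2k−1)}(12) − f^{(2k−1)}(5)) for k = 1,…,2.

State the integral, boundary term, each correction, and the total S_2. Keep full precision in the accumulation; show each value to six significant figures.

Integral: ∫_5^12 x^5 dx = 495060.
½[f(5) + f(12)] = ½[3125.00 + 248832] = 125978.
So far: 621038.
k=1: B_{2}/(2)! × [f^{(1)}(12) − f^{(1)}(5)] = 1/12 × (103680 − 3125.00) = 8379.58.
After k=1: 629418.
k=2: B_{4}/(4)! × [f^{(3)}(12) − f^{(3)}(5)] = −1/720 × (8640.00 − 1500.00) = -9.91667.

S_2 ≈ 629408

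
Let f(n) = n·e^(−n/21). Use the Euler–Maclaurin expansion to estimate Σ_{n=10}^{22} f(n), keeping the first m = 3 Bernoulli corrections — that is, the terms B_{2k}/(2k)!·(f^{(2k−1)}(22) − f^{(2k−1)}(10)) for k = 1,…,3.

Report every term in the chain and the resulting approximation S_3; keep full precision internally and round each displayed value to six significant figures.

S_3 ≈ 94.5542

∫_10^22 x·e^(−x/21) dx evaluates to 87.6184.
½[f(10) + f(22)] = ½[6.21145 + 7.71698] = 6.96422.
Integral + boundary = 94.5827.
k=1: B_{2}/(2)! × [f^{(1)}(22) − f^{(1)}(10)] = 1/12 × (-0.0167034 − 0.325362) = -0.0285054.
Running total after k=1: 94.5542.
k=2: B_{4}/(4)! × [f^{(3)}(22) − f^{(3)}(10)] = −1/720 × (0.00155293 − 0.00355477) = 2.78033e-06.
Running total after k=2: 94.5542.
k=3: B_{6}/(6)! × [f^{(5)}(22) − f^{(5)}(10)] = 1/30240 × (7.12864e-06 − 1.44484e-05) = -2.42056e-10.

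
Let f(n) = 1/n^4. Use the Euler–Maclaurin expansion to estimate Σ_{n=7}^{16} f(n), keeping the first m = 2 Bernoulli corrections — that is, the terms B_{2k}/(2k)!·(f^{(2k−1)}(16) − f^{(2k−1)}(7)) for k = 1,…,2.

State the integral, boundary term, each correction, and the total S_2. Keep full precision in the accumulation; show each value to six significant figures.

S_2 ≈ 0.00112563

The integral term ∫_7^16 1/x^4 dx = 0.000890437.
Boundary: ½(f(7) + f(16)) = ½(0.000416493 + 1.52588e-05) = 0.000215876.
Integral + boundary = 0.00110631.
k=1: B_{2}/(2)! × [f^{(1)}(16) − f^{(1)}(7)] = 1/12 × (-3.81470e-06 − (-0.000237996)) = 1.95151e-05.
Partial sum through k=1: 0.00112583.
k=2: B_{4}/(4)! × [f^{(3)}(16) − f^{(3)}(7)] = −1/720 × (-4.47035e-07 − (-0.000145712)) = -2.01757e-07.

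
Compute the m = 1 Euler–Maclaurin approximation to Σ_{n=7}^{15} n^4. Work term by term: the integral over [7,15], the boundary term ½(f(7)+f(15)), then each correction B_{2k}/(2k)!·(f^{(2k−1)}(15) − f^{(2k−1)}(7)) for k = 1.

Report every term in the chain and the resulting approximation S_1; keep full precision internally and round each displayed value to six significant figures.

∫_7^15 x^4 dx evaluates to 148514.
½[f(7) + f(15)] = ½[2401.00 + 50625.0] = 26513.0.
Integral + boundary = 175027.
Correction k=1: B_{2}/2! · (f^{(1)}(15) − f^{(1)}(7)) = 1/12 · (13500.0 − 1372.00) = 1010.67.

S_1 ≈ 176037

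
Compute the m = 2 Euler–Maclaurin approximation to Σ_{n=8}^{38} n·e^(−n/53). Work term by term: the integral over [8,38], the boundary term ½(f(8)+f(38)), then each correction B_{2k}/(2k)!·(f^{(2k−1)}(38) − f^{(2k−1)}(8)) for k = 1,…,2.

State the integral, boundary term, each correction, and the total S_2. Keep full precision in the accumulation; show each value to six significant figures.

S_2 ≈ 438.008

The integral term ∫_8^38 x·e^(−x/53) dx = 425.341.
½[f(8) + f(38)] = ½[6.87917 + 18.5525] = 12.7158.
Running total after boundary: 438.057.
Order-1 term: 1/12 · (0.138177 − 0.730101) = -0.0493270.
Running total after k=1: 438.008.
Order-2 term: −1/720 · (0.000396805 − 0.000872159) = 6.60214e-07.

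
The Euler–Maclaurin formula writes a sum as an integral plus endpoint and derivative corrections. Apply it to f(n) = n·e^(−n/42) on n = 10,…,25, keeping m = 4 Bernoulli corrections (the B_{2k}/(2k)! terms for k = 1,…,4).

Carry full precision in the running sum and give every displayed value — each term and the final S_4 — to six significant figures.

S_4 ≈ 180.345

Integral: ∫_10^25 x·e^(−x/42) dx = 169.543.
Endpoint term: (f(10) + f(25))/2 = (7.88128 + 13.7858)/2 = 10.8335.
Integral + boundary = 180.377.
Order-1 term: 1/12 · (0.223198 − 0.600478) = -0.0314400.
Partial sum through k=1: 180.345.
Order-2 term: −1/720 · (0.000751735 − 0.00123398) = 6.69779e-07.
Partial sum through k=2: 180.345.
Order-3 term: 1/30240 · (7.80579e-07 − 1.20609e-06) = -1.40712e-11.
Partial sum through k=3: 180.345.
Order-4 term: −1/1209600 · (6.43426e-10 − 9.70890e-10) = 2.70721e-16.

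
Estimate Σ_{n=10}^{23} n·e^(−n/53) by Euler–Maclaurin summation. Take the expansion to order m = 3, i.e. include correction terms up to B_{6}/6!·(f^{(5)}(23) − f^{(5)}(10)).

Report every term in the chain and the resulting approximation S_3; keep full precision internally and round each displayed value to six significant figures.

S_3 ≈ 166.543

Integral: ∫_10^23 x·e^(−x/53) dx = 154.977.
Boundary: ½(f(10) + f(23)) = ½(8.28052 + 14.9025) = 11.5915.
Integral + boundary = 166.568.
Order-1 term: 1/12 · (0.366757 − 0.671816) = -0.0254216.
Partial sum through k=1: 166.543.
Order-2 term: −1/720 · (0.000591894 − 0.000828736) = 3.28948e-07.
Partial sum through k=2: 166.543.
Order-3 term: 1/30240 · (3.74946e-07 − 5.04915e-07) = -4.29793e-12.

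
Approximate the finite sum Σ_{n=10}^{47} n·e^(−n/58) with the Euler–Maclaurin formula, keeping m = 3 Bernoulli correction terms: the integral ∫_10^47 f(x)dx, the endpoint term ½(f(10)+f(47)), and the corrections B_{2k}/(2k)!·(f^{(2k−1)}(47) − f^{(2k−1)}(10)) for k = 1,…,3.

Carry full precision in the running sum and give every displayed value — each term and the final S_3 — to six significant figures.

S_3 ≈ 625.748

The integral term ∫_10^47 x·e^(−x/58) dx = 611.140.
½[f(10) + f(47)] = ½[8.41631 + 20.9011] = 14.6587.
Running total after boundary: 625.799.
Correction k=1: B_{2}/2! · (f^{(1)}(47) − f^{(1)}(10)) = 1/12 · (0.0843405 − 0.696522) = -0.0510151.
Running total after k=1: 625.748.
Correction k=2: B_{4}/4! · (f^{(3)}(47) − f^{(3)}(10)) = −1/720 · (0.000289462 − 0.000707427) = 5.80507e-07.
Running total after k=2: 625.748.
Correction k=3: B_{6}/6! · (f^{(5)}(47) − f^{(5)}(10)) = 1/30240 · (1.64641e-07 − 3.59037e-07) = -6.42845e-12.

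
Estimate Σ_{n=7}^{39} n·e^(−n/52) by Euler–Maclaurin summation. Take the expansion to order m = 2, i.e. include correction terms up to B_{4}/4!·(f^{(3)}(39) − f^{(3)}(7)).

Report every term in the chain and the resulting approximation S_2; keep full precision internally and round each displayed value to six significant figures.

S_2 ≈ 458.570

∫_7^39 x·e^(−x/52) dx evaluates to 446.353.
Boundary: ½(f(7) + f(39)) = ½(6.11836 + 18.4223) = 12.2703.
So far: 458.623.
Order-1 term: 1/12 · (0.118092 − 0.756391) = -0.0531916.
After k=1: 458.570.
Order-2 term: −1/720 · (0.000393056 − 0.000926219) = 7.40503e-07.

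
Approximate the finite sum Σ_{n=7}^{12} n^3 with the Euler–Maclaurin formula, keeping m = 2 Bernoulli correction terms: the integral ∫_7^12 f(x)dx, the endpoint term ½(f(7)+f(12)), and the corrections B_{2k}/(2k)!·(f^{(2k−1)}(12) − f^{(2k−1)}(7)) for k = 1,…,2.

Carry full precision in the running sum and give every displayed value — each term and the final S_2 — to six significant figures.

S_2 ≈ 5643.00

∫_7^12 x^3 dx evaluates to 4583.75.
Endpoint term: (f(7) + f(12))/2 = (343.000 + 1728.00)/2 = 1035.50.
Integral + boundary = 5619.25.
Correction k=1: B_{2}/2! · (f^{(1)}(12) − f^{(1)}(7)) = 1/12 · (432.000 − 147.000) = 23.7500.
Running total after k=1: 5643.00.
Correction k=2: B_{4}/4! · (f^{(3)}(12) − f^{(3)}(7)) = −1/720 · (6.00000 − 6.00000) = 0.00000.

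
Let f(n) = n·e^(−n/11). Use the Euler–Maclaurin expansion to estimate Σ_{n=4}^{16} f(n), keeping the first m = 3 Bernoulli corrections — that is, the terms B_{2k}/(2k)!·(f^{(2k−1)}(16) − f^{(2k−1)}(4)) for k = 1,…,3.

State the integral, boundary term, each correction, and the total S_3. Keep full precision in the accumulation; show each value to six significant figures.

The integral term ∫_4^16 x·e^(−x/11) dx = 45.3473.
Boundary: ½(f(4) + f(16)) = ½(2.78058 + 3.73610) = 3.25834.
So far: 48.6057.
Correction k=1: B_{2}/2! · (f^{(1)}(16) − f^{(1)}(4)) = 1/12 · (-0.106139 − 0.442364) = -0.0457086.
Partial sum through k=1: 48.5600.
Correction k=2: B_{4}/4! · (f^{(3)}(16) − f^{(3)}(4)) = −1/720 · (0.00298243 − 0.0151459) = 1.68937e-05.
Partial sum through k=2: 48.5600.
Correction k=3: B_{6}/6! · (f^{(5)}(16) − f^{(5)}(4)) = 1/30240 · (5.65458e-05 − 0.000220131) = -5.40957e-09.

S_3 ≈ 48.5600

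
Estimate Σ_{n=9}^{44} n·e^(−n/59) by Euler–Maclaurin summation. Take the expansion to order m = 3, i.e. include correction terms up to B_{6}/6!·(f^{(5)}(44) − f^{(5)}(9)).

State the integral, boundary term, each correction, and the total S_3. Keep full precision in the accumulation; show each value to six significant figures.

S_3 ≈ 575.881

The integral term ∫_9^44 x·e^(−x/59) dx = 561.632.
½[f(9) + f(44)] = ½[7.72670 + 20.8724] = 14.2995.
Integral + boundary = 575.931.
k=1: B_{2}/(2)! × [f^{(1)}(44) − f^{(1)}(9)] = 1/12 × (0.120603 − 0.727561) = -0.0505799.
Partial sum through k=1: 575.881.
k=2: B_{4}/(4)! × [f^{(3)}(44) − f^{(3)}(9)] = −1/720 × (0.000307196 − 0.000702271) = 5.48716e-07.
Partial sum through k=2: 575.881.
k=3: B_{6}/(6)! × [f^{(5)}(44) − f^{(5)}(9)] = 1/30240 × (1.66546e-07 − 3.43445e-07) = -5.84986e-12.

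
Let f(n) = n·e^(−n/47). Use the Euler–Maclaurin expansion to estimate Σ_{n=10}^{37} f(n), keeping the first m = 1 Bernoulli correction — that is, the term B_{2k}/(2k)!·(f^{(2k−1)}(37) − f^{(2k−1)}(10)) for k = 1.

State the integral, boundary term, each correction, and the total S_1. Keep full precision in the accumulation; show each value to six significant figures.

The integral term ∫_10^37 x·e^(−x/47) dx = 368.815.
½[f(10) + f(37)] = ½[8.08345 + 16.8388] = 12.4611.
So far: 381.276.
k=1: B_{2}/(2)! × [f^{(1)}(37) − f^{(1)}(10)] = 1/12 × (0.0968302 − 0.636357) = -0.0449606.

S_1 ≈ 381.231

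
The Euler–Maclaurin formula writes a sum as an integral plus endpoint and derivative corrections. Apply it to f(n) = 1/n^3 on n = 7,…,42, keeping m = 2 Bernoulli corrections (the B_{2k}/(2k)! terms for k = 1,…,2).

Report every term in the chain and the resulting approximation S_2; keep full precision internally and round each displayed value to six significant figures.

S_2 ≈ 0.0114884

The integral term ∫_7^42 1/x^3 dx = 0.00992063.
Endpoint term: (f(7) + f(42))/2 = (0.00291545 + 1.34975e-05)/2 = 0.00146447.
Integral + boundary = 0.0113851.
k=1: B_{2}/(2)! × [f^{(1)}(42) − f^{(1)}(7)] = 1/12 × (-9.64104e-07 − (-0.00124948)) = 0.000104043.
Running total after k=1: 0.0114892.
k=2: B_{4}/(4)! × [f^{(3)}(42) − f^{(3)}(7)] = −1/720 × (-1.09309e-08 − (-0.000509992)) = -7.08306e-07.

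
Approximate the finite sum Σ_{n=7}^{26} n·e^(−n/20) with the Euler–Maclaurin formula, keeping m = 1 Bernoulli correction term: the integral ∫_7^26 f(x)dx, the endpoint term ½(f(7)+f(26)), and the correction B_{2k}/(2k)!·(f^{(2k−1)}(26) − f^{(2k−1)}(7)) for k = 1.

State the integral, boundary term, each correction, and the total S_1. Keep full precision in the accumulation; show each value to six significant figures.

S_1 ≈ 135.767

Integral: ∫_7^26 x·e^(−x/20) dx = 129.802.
½[f(7) + f(26)] = ½[4.93282 + 7.08583] = 6.00932.
So far: 135.812.
k=1: B_{2}/(2)! × [f^{(1)}(26) − f^{(1)}(7)] = 1/12 × (-0.0817595 − 0.458047) = -0.0449839.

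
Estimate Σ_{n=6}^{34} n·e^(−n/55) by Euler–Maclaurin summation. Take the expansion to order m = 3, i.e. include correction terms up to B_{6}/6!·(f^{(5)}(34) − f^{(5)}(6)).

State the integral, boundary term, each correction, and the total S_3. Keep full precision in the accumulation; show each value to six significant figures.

S_3 ≈ 382.029

Integral: ∫_6^34 x·e^(−x/55) dx = 370.227.
½[f(6) + f(34)] = ½[5.37989 + 18.3234] = 11.8516.
So far: 382.079.
Correction k=1: B_{2}/2! · (f^{(1)}(34) − f^{(1)}(6)) = 1/12 · (0.205771 − 0.798833) = -0.0494218.
Running total after k=1: 382.029.
Correction k=2: B_{4}/4! · (f^{(3)}(34) − f^{(3)}(6)) = −1/720 · (0.000424336 − 0.000856903) = 6.00786e-07.
Running total after k=2: 382.029.
Correction k=3: B_{6}/6! · (f^{(5)}(34) − f^{(5)}(6)) = 1/30240 · (2.58066e-07 − 4.79249e-07) = -7.31426e-12.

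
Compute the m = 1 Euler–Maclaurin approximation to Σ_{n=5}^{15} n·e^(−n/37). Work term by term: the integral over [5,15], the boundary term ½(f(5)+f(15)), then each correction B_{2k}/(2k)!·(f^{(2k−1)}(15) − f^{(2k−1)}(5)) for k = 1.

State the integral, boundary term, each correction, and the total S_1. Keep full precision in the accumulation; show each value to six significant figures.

Integral: ∫_5^15 x·e^(−x/37) dx = 74.8278.
Boundary: ½(f(5) + f(15)) = ½(4.36799 + 10.0006) = 7.18429.
Integral + boundary = 82.0121.
Order-1 term: 1/12 · (0.396420 − 0.755544) = -0.0299270.

S_1 ≈ 81.9822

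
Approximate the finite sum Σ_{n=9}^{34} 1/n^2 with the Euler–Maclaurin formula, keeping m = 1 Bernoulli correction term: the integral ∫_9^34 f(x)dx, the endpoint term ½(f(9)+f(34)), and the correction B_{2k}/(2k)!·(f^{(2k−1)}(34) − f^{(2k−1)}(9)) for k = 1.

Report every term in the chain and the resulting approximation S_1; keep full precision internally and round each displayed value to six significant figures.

S_1 ≈ 0.0885291

The integral term ∫_9^34 1/x^2 dx = 0.0816993.
Endpoint term: (f(9) + f(34))/2 = (0.0123457 + 0.000865052)/2 = 0.00660537.
Integral + boundary = 0.0883047.
Correction k=1: B_{2}/2! · (f^{(1)}(34) − f^{(1)}(9)) = 1/12 · (-5.08854e-05 − (-0.00274348)) = 0.000224383.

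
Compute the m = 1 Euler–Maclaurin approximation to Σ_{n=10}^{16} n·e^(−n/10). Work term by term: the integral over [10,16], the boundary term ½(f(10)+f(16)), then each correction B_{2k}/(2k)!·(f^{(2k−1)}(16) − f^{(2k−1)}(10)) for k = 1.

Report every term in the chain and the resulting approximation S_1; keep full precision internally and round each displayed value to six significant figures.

∫_10^16 x·e^(−x/10) dx evaluates to 21.0828.
Endpoint term: (f(10) + f(16))/2 = (3.67879 + 3.23034)/2 = 3.45457.
So far: 24.5374.
Order-1 term: 1/12 · (-0.121138 − 0.00000) = -0.0100948.

S_1 ≈ 24.5273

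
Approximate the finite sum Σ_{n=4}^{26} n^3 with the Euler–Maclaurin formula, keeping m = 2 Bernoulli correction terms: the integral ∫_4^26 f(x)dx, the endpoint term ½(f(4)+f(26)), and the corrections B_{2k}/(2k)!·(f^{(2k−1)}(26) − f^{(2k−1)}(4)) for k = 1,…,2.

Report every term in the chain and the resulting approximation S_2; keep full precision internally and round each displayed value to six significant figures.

The integral term ∫_4^26 x^3 dx = 114180.
½[f(4) + f(26)] = ½[64.0000 + 17576.0] = 8820.00.
So far: 123000.
Order-1 term: 1/12 · (2028.00 − 48.0000) = 165.000.
After k=1: 123165.
Order-2 term: −1/720 · (6.00000 − 6.00000) = 0.00000.

S_2 ≈ 123165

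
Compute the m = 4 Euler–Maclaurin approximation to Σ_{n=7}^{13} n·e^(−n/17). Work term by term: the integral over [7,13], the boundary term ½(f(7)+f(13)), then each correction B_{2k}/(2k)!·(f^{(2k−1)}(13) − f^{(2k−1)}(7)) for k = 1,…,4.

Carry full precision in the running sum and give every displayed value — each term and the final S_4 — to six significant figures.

∫_7^13 x·e^(−x/17) dx evaluates to 32.9018.
Boundary: ½(f(7) + f(13)) = ½(4.63736 + 6.05112) = 5.34424.
So far: 38.2460.
Order-1 term: 1/12 · (0.109523 − 0.389694) = -0.0233476.
Running total after k=1: 38.2227.
Order-2 term: −1/720 · (0.00360022 − 0.00593306) = 3.24005e-06.
Running total after k=2: 38.2227.
Order-3 term: 1/30240 · (2.36037e-05 − 3.63934e-05) = -4.22940e-10.
Running total after k=3: 38.2227.
Order-4 term: −1/1209600 · (1.20242e-07 − 1.80821e-07) = 5.00818e-14.

S_4 ≈ 38.2227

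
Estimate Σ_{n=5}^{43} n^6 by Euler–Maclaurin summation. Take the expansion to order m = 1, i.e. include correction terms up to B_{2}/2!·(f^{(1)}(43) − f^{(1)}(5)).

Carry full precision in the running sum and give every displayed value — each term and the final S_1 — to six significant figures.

The integral term ∫_5^43 x^6 dx = 3.88312e+10.
Endpoint term: (f(5) + f(43))/2 = (15625.0 + 6.32136e+09)/2 = 3.16069e+09.
Running total after boundary: 4.19919e+10.
Order-1 term: 1/12 · (8.82051e+08 − 18750.0) = 7.35027e+07.

S_1 ≈ 4.20654e+10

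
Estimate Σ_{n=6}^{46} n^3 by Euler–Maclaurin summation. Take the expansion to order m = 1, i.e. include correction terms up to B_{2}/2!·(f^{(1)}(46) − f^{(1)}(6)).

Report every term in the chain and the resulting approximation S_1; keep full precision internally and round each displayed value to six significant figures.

S_1 ≈ 1.16834e+06

∫_6^46 x^3 dx evaluates to 1.11904e+06.
Endpoint term: (f(6) + f(46))/2 = (216.000 + 97336.0)/2 = 48776.0.
Running total after boundary: 1.16782e+06.
Correction k=1: B_{2}/2! · (f^{(1)}(46) − f^{(1)}(6)) = 1/12 · (6348.00 − 108.000) = 520.000.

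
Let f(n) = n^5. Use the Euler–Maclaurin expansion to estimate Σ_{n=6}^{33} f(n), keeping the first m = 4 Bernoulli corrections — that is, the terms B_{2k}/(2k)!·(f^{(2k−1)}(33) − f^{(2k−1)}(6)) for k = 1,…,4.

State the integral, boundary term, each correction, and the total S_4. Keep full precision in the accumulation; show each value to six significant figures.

Integral: ∫_6^33 x^5 dx = 2.15237e+08.
Endpoint term: (f(6) + f(33))/2 = (7776.00 + 3.91354e+07)/2 = 1.95716e+07.
Integral + boundary = 2.34808e+08.
Order-1 term: 1/12 · (5.92960e+06 − 6480.00) = 493594.
Partial sum through k=1: 2.35302e+08.
Order-2 term: −1/720 · (65340.0 − 2160.00) = -87.7500.
Partial sum through k=2: 2.35302e+08.
Order-3 term: 1/30240 · (120.000 − 120.000) = 0.00000.
Partial sum through k=3: 2.35302e+08.
Order-4 term: −1/1209600 · (0.00000 − 0.00000) = 0.00000.

S_4 ≈ 2.35302e+08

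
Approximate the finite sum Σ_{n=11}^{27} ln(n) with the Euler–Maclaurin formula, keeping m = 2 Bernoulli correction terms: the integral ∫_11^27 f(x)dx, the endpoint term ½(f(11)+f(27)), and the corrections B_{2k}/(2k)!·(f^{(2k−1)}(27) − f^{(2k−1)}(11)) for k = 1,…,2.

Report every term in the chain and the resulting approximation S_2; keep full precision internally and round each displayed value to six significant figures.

The integral term ∫_11^27 ln(x) dx = 46.6107.
Endpoint term: (f(11) + f(27))/2 = (2.39790 + 3.29584)/2 = 2.84687.
Running total after boundary: 49.4576.
Order-1 term: 1/12 · (0.0370370 − 0.0909091) = -0.00448934.
After k=1: 49.4531.
Order-2 term: −1/720 · (0.000101611 − 0.00150263) = 1.94586e-06.

S_2 ≈ 49.4531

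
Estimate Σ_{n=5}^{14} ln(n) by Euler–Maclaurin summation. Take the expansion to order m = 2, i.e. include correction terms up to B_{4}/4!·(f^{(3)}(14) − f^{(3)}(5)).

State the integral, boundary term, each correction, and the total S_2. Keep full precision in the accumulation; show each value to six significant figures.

∫_5^14 ln(x) dx evaluates to 19.8996.
Endpoint term: (f(5) + f(14))/2 = (1.60944 + 2.63906)/2 = 2.12425.
Integral + boundary = 22.0239.
Correction k=1: B_{2}/2! · (f^{(1)}(14) − f^{(1)}(5)) = 1/12 · (0.0714286 − 0.200000) = -0.0107143.
After k=1: 22.0131.
Correction k=2: B_{4}/4! · (f^{(3)}(14) − f^{(3)}(5)) = −1/720 · (0.000728863 − 0.0160000) = 2.12099e-05.

S_2 ≈ 22.0132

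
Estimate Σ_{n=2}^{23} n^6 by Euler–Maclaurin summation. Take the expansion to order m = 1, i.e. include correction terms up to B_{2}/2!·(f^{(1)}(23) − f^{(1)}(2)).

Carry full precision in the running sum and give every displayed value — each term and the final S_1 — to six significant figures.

The integral term ∫_2^23 x^6 dx = 4.86404e+08.
Boundary: ½(f(2) + f(23)) = ½(64.0000 + 1.48036e+08) = 7.40180e+07.
Integral + boundary = 5.60422e+08.
k=1: B_{2}/(2)! × [f^{(1)}(23) − f^{(1)}(2)] = 1/12 × (3.86181e+07 − 192.000) = 3.21816e+06.

S_1 ≈ 5.63640e+08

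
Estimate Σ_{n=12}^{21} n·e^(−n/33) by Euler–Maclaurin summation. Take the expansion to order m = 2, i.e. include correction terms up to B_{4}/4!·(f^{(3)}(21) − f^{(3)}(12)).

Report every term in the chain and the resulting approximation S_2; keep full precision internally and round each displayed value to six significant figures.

Integral: ∫_12^21 x·e^(−x/33) dx = 89.2306.
Boundary: ½(f(12) + f(21)) = ½(8.34173 + 11.1135) = 9.72760.
Running total after boundary: 98.9582.
k=1: B_{2}/(2)! × [f^{(1)}(21) − f^{(1)}(12)] = 1/12 × (0.192441 − 0.442364) = -0.0208269.
After k=1: 98.9373.
k=2: B_{4}/(4)! × [f^{(3)}(21) − f^{(3)}(12)] = −1/720 × (0.00114864 − 0.00168288) = 7.41996e-07.

S_2 ≈ 98.9373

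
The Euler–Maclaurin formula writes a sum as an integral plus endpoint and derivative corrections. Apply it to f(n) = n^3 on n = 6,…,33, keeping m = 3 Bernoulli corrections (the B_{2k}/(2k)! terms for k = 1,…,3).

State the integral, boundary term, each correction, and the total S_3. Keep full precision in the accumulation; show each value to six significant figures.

S_3 ≈ 314496

The integral term ∫_6^33 x^3 dx = 296156.
Boundary: ½(f(6) + f(33)) = ½(216.000 + 35937.0) = 18076.5.
Running total after boundary: 314233.
k=1: B_{2}/(2)! × [f^{(1)}(33) − f^{(1)}(6)] = 1/12 × (3267.00 − 108.000) = 263.250.
After k=1: 314496.
k=2: B_{4}/(4)! × [f^{(3)}(33) − f^{(3)}(6)] = −1/720 × (6.00000 − 6.00000) = 0.00000.
After k=2: 314496.
k=3: B_{6}/(6)! × [f^{(5)}(33) − f^{(5)}(6)] = 1/30240 × (0.00000 − 0.00000) = 0.00000.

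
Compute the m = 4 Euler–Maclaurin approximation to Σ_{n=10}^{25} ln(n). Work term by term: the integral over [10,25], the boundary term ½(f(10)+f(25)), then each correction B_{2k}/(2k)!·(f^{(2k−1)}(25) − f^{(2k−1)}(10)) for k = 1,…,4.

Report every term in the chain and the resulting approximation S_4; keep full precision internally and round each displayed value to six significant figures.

Integral: ∫_10^25 ln(x) dx = 42.4460.
Endpoint term: (f(10) + f(25))/2 = (2.30259 + 3.21888)/2 = 2.76073.
Running total after boundary: 45.2068.
Order-1 term: 1/12 · (0.0400000 − 0.100000) = -0.00500000.
Running total after k=1: 45.2018.
Order-2 term: −1/720 · (0.000128000 − 0.00200000) = 2.60000e-06.
Running total after k=2: 45.2018.
Order-3 term: 1/30240 · (2.45760e-06 − 0.000240000) = -7.85524e-09.
Running total after k=3: 45.2018.
Order-4 term: −1/1209600 · (1.17965e-07 − 7.20000e-05) = 5.94263e-11.

S_4 ≈ 45.2018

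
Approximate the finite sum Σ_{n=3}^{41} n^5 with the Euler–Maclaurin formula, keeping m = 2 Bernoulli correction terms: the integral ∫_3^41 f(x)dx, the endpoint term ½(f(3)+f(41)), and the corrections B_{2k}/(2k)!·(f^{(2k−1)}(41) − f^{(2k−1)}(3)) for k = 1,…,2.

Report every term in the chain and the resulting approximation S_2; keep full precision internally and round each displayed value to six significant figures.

Integral: ∫_3^41 x^5 dx = 7.91684e+08.
Boundary: ½(f(3) + f(41)) = ½(243.000 + 1.15856e+08) = 5.79282e+07.
Running total after boundary: 8.49612e+08.
Correction k=1: B_{2}/2! · (f^{(1)}(41) − f^{(1)}(3)) = 1/12 · (1.41288e+07 − 405.000) = 1.17737e+06.
Partial sum through k=1: 8.50790e+08.
Correction k=2: B_{4}/4! · (f^{(3)}(41) − f^{(3)}(3)) = −1/720 · (100860 − 540.000) = -139.333.

S_2 ≈ 8.50789e+08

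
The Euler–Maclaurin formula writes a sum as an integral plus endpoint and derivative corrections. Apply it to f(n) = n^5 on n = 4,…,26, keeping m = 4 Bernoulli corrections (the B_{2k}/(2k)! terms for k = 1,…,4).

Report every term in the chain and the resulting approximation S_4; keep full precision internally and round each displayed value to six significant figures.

S_4 ≈ 5.76167e+07

The integral term ∫_4^26 x^5 dx = 5.14853e+07.
Endpoint term: (f(4) + f(26))/2 = (1024.00 + 1.18814e+07)/2 = 5.94120e+06.
Running total after boundary: 5.74265e+07.
k=1: B_{2}/(2)! × [f^{(1)}(26) − f^{(1)}(4)] = 1/12 × (2.28488e+06 − 1280.00) = 190300.
Partial sum through k=1: 5.76168e+07.
k=2: B_{4}/(4)! × [f^{(3)}(26) − f^{(3)}(4)] = −1/720 × (40560.0 − 960.000) = -55.0000.
Partial sum through k=2: 5.76167e+07.
k=3: B_{6}/(6)! × [f^{(5)}(26) − f^{(5)}(4)] = 1/30240 × (120.000 − 120.000) = 0.00000.
Partial sum through k=3: 5.76167e+07.
k=4: B_{8}/(8)! × [f^{(7)}(26) − f^{(7)}(4)] = −1/1209600 × (0.00000 − 0.00000) = 0.00000.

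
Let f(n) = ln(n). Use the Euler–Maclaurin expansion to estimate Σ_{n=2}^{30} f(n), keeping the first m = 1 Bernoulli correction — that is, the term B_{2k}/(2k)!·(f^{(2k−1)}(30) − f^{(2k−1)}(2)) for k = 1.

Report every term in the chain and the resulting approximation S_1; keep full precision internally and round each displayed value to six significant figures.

Integral: ∫_2^30 ln(x) dx = 72.6496.
Boundary: ½(f(2) + f(30)) = ½(0.693147 + 3.40120) = 2.04717.
Running total after boundary: 74.6968.
Correction k=1: B_{2}/2! · (f^{(1)}(30) − f^{(1)}(2)) = 1/12 · (0.0333333 − 0.500000) = -0.0388889.

S_1 ≈ 74.6579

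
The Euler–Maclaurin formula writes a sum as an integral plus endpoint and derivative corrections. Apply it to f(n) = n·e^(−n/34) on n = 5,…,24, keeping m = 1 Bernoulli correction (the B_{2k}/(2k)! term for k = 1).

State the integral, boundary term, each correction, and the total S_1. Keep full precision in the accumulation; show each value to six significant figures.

S_1 ≈ 179.171

Integral: ∫_5^24 x·e^(−x/34) dx = 171.138.
Endpoint term: (f(5) + f(24))/2 = (4.31622 + 11.8481)/2 = 8.08218.
So far: 179.220.
k=1: B_{2}/(2)! × [f^{(1)}(24) − f^{(1)}(5)] = 1/12 × (0.145198 − 0.736296) = -0.0492581.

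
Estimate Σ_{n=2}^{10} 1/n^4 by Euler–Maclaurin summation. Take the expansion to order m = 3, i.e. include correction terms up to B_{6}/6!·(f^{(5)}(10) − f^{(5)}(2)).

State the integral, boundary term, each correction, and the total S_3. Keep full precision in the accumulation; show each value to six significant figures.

Integral: ∫_2^10 1/x^4 dx = 0.0413333.
Boundary: ½(f(2) + f(10)) = ½(0.0625000 + 0.000100000) = 0.0313000.
Integral + boundary = 0.0726333.
k=1: B_{2}/(2)! × [f^{(1)}(10) − f^{(1)}(2)] = 1/12 × (-4.00000e-05 − (-0.125000)) = 0.0104133.
After k=1: 0.0830467.
k=2: B_{4}/(4)! × [f^{(3)}(10) − f^{(3)}(2)] = −1/720 × (-1.20000e-05 − (-0.937500)) = -0.00130207.
After k=2: 0.0817446.
k=3: B_{6}/(6)! × [f^{(5)}(10) − f^{(5)}(2)] = 1/30240 × (-6.72000e-06 − (-13.1250)) = 0.000434028.

S_3 ≈ 0.0821786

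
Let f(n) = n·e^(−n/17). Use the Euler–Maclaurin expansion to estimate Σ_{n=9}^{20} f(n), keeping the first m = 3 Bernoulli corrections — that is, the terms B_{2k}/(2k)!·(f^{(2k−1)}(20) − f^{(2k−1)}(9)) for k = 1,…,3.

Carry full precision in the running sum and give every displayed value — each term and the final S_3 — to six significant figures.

S_3 ≈ 72.0611

∫_9^20 x·e^(−x/17) dx evaluates to 66.3548.
Endpoint term: (f(9) + f(20))/2 = (5.30056 + 6.16730)/2 = 5.73393.
Running total after boundary: 72.0887.
k=1: B_{2}/(2)! × [f^{(1)}(20) − f^{(1)}(9)] = 1/12 × (-0.0544174 − 0.277154) = -0.0276309.
After k=1: 72.0611.
k=2: B_{4}/(4)! × [f^{(3)}(20) − f^{(3)}(9)] = −1/720 × (0.00194572 − 0.00503480) = 4.29038e-06.
After k=2: 72.0611.
k=3: B_{6}/(6)! × [f^{(5)}(20) − f^{(5)}(9)] = 1/30240 × (1.41167e-05 − 3.15245e-05) = -5.75654e-10.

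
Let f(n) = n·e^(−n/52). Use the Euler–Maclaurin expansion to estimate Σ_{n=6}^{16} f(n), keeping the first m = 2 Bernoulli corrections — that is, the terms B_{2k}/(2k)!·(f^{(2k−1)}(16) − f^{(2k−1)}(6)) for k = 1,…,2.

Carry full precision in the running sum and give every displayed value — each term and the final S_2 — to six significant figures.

S_2 ≈ 96.3972

The integral term ∫_6^16 x·e^(−x/52) dx = 87.8662.
½[f(6) + f(16)] = ½[5.34614 + 11.7623] = 8.55420.
Integral + boundary = 96.4204.
Correction k=1: B_{2}/2! · (f^{(1)}(16) − f^{(1)}(6)) = 1/12 · (0.508944 − 0.788213) = -0.0232724.
After k=1: 96.3972.
Correction k=2: B_{4}/4! · (f^{(3)}(16) − f^{(3)}(6)) = −1/720 · (0.000731963 − 0.000950540) = 3.03579e-07.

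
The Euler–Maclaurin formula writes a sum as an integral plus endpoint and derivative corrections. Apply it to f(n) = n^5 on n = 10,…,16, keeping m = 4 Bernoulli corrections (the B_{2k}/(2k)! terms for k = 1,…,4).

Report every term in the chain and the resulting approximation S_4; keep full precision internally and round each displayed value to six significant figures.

S_4 ≈ 3.22695e+06

The integral term ∫_10^16 x^5 dx = 2.62954e+06.
Boundary: ½(f(10) + f(16)) = ½(100000 + 1.04858e+06) = 574288.
So far: 3.20382e+06.
Correction k=1: B_{2}/2! · (f^{(1)}(16) − f^{(1)}(10)) = 1/12 · (327680 − 50000.0) = 23140.0.
Partial sum through k=1: 3.22696e+06.
Correction k=2: B_{4}/4! · (f^{(3)}(16) − f^{(3)}(10)) = −1/720 · (15360.0 − 6000.00) = -13.0000.
Partial sum through k=2: 3.22695e+06.
Correction k=3: B_{6}/6! · (f^{(5)}(16) − f^{(5)}(10)) = 1/30240 · (120.000 − 120.000) = 0.00000.
Partial sum through k=3: 3.22695e+06.
Correction k=4: B_{8}/8! · (f^{(7)}(16) − f^{(7)}(10)) = −1/1209600 · (0.00000 − 0.00000) = 0.00000.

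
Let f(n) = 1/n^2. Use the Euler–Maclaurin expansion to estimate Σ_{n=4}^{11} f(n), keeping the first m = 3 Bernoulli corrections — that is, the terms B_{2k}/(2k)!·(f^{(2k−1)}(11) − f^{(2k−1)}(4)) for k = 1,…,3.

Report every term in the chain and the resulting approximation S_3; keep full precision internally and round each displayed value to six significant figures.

Integral: ∫_4^11 1/x^2 dx = 0.159091.
½[f(4) + f(11)] = ½[0.0625000 + 0.00826446] = 0.0353822.
So far: 0.194473.
k=1: B_{2}/(2)! × [f^{(1)}(11) − f^{(1)}(4)] = 1/12 × (-0.00150263 − (-0.0312500)) = 0.00247895.
Partial sum through k=1: 0.196952.
k=2: B_{4}/(4)! × [f^{(3)}(11) − f^{(3)}(4)] = −1/720 × (-0.000149021 − (-0.0234375)) = -3.23451e-05.
Partial sum through k=2: 0.196920.
k=3: B_{6}/(6)! × [f^{(5)}(11) − f^{(5)}(4)] = 1/30240 × (-3.69474e-05 − (-0.0439453)) = 1.45200e-06.

S_3 ≈ 0.196921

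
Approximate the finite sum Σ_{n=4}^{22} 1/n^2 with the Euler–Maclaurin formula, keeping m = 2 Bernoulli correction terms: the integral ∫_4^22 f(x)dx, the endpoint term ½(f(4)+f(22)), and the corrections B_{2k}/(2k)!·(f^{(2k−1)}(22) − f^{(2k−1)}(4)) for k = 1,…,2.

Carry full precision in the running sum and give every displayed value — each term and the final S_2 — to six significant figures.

S_2 ≈ 0.239384

Integral: ∫_4^22 1/x^2 dx = 0.204545.
Boundary: ½(f(4) + f(22)) = ½(0.0625000 + 0.00206612) = 0.0322831.
Running total after boundary: 0.236829.
Correction k=1: B_{2}/2! · (f^{(1)}(22) − f^{(1)}(4)) = 1/12 · (-0.000187829 − (-0.0312500)) = 0.00258851.
Partial sum through k=1: 0.239417.
Correction k=2: B_{4}/4! · (f^{(3)}(22) − f^{(3)}(4)) = −1/720 · (-4.65691e-06 − (-0.0234375)) = -3.25456e-05.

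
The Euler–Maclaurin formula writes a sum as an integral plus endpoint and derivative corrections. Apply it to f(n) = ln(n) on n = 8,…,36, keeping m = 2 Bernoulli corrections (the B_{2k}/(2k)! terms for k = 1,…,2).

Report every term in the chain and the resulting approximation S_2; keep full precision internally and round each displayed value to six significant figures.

S_2 ≈ 87.1945

The integral term ∫_8^36 ln(x) dx = 84.3711.
Endpoint term: (f(8) + f(36))/2 = (2.07944 + 3.58352)/2 = 2.83148.
Running total after boundary: 87.2026.
Correction k=1: B_{2}/2! · (f^{(1)}(36) − f^{(1)}(8)) = 1/12 · (0.0277778 − 0.125000) = -0.00810185.
Running total after k=1: 87.1945.
Correction k=2: B_{4}/4! · (f^{(3)}(36) − f^{(3)}(8)) = −1/720 · (4.28669e-05 − 0.00390625) = 5.36581e-06.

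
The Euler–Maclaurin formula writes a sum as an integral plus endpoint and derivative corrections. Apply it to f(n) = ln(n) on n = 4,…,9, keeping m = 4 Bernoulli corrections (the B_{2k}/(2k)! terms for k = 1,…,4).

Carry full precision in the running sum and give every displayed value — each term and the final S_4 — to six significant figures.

∫_4^9 ln(x) dx evaluates to 9.22984.
½[f(4) + f(9)] = ½[1.38629 + 2.19722] = 1.79176.
Running total after boundary: 11.0216.
Order-1 term: 1/12 · (0.111111 − 0.250000) = -0.0115741.
Partial sum through k=1: 11.0100.
Order-2 term: −1/720 · (0.00274348 − 0.0312500) = 3.95924e-05.
Partial sum through k=2: 11.0101.
Order-3 term: 1/30240 · (0.000406442 − 0.0234375) = -7.61609e-07.
Partial sum through k=3: 11.0101.
Order-4 term: −1/1209600 · (0.000150534 − 0.0439453) = 3.62060e-08.

S_4 ≈ 11.0101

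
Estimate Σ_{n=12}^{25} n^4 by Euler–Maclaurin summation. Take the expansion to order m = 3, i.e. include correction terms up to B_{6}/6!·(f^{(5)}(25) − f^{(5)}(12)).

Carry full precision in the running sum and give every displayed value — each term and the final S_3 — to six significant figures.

Integral: ∫_12^25 x^4 dx = 1.90336e+06.
Boundary: ½(f(12) + f(25)) = ½(20736.0 + 390625) = 205680.
Integral + boundary = 2.10904e+06.
k=1: B_{2}/(2)! × [f^{(1)}(25) − f^{(1)}(12)] = 1/12 × (62500.0 − 6912.00) = 4632.33.
After k=1: 2.11367e+06.
k=2: B_{4}/(4)! × [f^{(3)}(25) − f^{(3)}(12)] = −1/720 × (600.000 − 288.000) = -0.433333.
After k=2: 2.11367e+06.
k=3: B_{6}/(6)! × [f^{(5)}(25) − f^{(5)}(12)] = 1/30240 × (0.00000 − 0.00000) = 0.00000.

S_3 ≈ 2.11367e+06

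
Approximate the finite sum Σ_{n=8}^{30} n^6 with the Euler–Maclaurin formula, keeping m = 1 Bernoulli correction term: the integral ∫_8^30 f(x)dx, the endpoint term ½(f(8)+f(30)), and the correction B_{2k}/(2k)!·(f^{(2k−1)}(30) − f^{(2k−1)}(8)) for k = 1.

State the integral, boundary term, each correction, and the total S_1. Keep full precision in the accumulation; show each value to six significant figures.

The integral term ∫_8^30 x^6 dx = 3.12399e+09.
½[f(8) + f(30)] = ½[262144 + 7.29000e+08] = 3.64631e+08.
So far: 3.48862e+09.
k=1: B_{2}/(2)! × [f^{(1)}(30) − f^{(1)}(8)] = 1/12 × (1.45800e+08 − 196608) = 1.21336e+07.

S_1 ≈ 3.50075e+09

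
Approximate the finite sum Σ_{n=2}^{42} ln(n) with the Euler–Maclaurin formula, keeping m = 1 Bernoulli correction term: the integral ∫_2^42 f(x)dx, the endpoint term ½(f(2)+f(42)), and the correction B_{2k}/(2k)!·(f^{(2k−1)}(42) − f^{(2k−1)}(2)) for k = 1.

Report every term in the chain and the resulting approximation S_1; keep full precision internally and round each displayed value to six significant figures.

∫_2^42 ln(x) dx evaluates to 115.596.
Boundary: ½(f(2) + f(42)) = ½(0.693147 + 3.73767) = 2.21541.
Running total after boundary: 117.811.
Order-1 term: 1/12 · (0.0238095 − 0.500000) = -0.0396825.

S_1 ≈ 117.772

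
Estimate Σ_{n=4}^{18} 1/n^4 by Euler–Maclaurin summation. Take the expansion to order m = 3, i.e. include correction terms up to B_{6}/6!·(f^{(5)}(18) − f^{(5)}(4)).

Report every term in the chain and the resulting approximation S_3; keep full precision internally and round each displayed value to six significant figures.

The integral term ∫_4^18 1/x^4 dx = 0.00515118.
Endpoint term: (f(4) + f(18))/2 = (0.00390625 + 9.52599e-06)/2 = 0.00195789.
So far: 0.00710907.
Order-1 term: 1/12 · (-2.11689e-06 − (-0.00390625)) = 0.000325344.
Running total after k=1: 0.00743441.
Order-2 term: −1/720 · (-1.96008e-07 − (-0.00732422)) = -1.01723e-05.
Running total after k=2: 0.00742424.
Order-3 term: 1/30240 · (-3.38779e-08 − (-0.0256348)) = 8.47709e-07.

S_3 ≈ 0.00742509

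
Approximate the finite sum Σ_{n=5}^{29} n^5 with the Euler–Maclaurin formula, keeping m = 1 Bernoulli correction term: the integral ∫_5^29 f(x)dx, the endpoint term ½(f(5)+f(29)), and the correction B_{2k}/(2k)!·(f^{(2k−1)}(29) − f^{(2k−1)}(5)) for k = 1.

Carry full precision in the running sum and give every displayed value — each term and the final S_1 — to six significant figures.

The integral term ∫_5^29 x^5 dx = 9.91346e+07.
½[f(5) + f(29)] = ½[3125.00 + 2.05111e+07] = 1.02571e+07.
So far: 1.09392e+08.
Correction k=1: B_{2}/2! · (f^{(1)}(29) − f^{(1)}(5)) = 1/12 · (3.53640e+06 − 3125.00) = 294440.

S_1 ≈ 1.09686e+08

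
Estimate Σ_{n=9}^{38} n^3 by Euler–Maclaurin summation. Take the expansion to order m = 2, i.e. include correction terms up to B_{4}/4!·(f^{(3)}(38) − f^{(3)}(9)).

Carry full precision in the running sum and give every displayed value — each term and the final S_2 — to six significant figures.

∫_9^38 x^3 dx evaluates to 519644.
½[f(9) + f(38)] = ½[729.000 + 54872.0] = 27800.5.
Integral + boundary = 547444.
k=1: B_{2}/(2)! × [f^{(1)}(38) − f^{(1)}(9)] = 1/12 × (4332.00 − 243.000) = 340.750.
Partial sum through k=1: 547785.
k=2: B_{4}/(4)! × [f^{(3)}(38) − f^{(3)}(9)] = −1/720 × (6.00000 − 6.00000) = 0.00000.

S_2 ≈ 547785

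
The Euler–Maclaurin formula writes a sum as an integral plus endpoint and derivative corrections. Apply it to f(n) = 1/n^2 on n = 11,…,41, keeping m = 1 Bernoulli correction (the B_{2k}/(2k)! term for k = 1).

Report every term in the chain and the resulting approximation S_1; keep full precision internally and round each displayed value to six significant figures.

Integral: ∫_11^41 1/x^2 dx = 0.0665188.
Boundary: ½(f(11) + f(41)) = ½(0.00826446 + 0.000594884) = 0.00442967.
Running total after boundary: 0.0709485.
Correction k=1: B_{2}/2! · (f^{(1)}(41) − f^{(1)}(11)) = 1/12 · (-2.90187e-05 − (-0.00150263)) = 0.000122801.

S_1 ≈ 0.0710713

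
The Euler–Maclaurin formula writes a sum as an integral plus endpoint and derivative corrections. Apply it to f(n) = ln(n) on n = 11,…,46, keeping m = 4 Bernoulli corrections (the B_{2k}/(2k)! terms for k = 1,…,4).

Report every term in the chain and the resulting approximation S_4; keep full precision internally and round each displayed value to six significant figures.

The integral term ∫_11^46 ln(x) dx = 114.741.
Boundary: ½(f(11) + f(46)) = ½(2.39790 + 3.82864) = 3.11327.
So far: 117.854.
Order-1 term: 1/12 · (0.0217391 − 0.0909091) = -0.00576416.
Partial sum through k=1: 117.848.
Order-2 term: −1/720 · (2.05474e-05 − 0.00150263) = 2.05845e-06.
Partial sum through k=2: 117.848.
Order-3 term: 1/30240 · (1.16526e-07 − 0.000149021) = -4.92409e-09.
Partial sum through k=3: 117.848.
Order-4 term: −1/1209600 · (1.65207e-09 − 3.69474e-05) = 3.05438e-11.

S_4 ≈ 117.848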